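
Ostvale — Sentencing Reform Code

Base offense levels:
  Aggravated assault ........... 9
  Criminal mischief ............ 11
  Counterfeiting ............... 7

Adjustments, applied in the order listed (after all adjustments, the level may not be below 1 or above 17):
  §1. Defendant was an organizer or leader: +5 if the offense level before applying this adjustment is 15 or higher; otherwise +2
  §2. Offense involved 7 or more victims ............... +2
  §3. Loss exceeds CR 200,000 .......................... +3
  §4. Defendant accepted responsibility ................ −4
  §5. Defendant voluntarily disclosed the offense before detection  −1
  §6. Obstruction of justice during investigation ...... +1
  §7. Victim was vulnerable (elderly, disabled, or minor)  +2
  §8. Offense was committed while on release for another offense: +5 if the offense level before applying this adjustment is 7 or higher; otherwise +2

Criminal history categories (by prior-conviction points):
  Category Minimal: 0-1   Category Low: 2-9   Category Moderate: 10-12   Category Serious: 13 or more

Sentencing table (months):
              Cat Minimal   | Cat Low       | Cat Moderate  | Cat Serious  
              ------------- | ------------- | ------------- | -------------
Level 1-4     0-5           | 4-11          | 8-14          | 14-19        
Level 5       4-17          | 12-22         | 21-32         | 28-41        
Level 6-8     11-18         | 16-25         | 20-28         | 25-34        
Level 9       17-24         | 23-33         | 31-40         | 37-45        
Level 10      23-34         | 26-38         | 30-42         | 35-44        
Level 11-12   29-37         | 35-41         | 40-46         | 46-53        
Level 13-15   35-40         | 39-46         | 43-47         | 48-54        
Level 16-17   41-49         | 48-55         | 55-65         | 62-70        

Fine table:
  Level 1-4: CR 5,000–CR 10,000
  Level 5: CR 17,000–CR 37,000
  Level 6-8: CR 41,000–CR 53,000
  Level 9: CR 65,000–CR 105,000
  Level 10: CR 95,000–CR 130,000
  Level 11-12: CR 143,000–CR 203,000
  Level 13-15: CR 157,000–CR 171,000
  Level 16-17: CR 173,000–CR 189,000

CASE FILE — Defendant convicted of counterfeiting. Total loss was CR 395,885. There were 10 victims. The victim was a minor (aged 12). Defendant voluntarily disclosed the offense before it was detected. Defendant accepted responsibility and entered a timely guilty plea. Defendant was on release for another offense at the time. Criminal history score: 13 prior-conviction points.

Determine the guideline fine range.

CR 157,000–CR 171,000

Base offense level for counterfeiting: 7.
§1 does not apply.
§2 applies: 7 + 2 = 9.
§3 applies: 9 + 3 = 12.
§4 applies: 12 − 4 = 8.
§5 applies: 8 − 1 = 7.
§7 applies: 7 + 2 = 9.
§8 applies (level before this adjustment is 9 ≥ 7, so +5): 9 + 5 = 14.
Final offense level: 14.
Level 14 falls in the 13-15 band.
Fine table: Level 13-15 → CR 157,000–CR 171,000.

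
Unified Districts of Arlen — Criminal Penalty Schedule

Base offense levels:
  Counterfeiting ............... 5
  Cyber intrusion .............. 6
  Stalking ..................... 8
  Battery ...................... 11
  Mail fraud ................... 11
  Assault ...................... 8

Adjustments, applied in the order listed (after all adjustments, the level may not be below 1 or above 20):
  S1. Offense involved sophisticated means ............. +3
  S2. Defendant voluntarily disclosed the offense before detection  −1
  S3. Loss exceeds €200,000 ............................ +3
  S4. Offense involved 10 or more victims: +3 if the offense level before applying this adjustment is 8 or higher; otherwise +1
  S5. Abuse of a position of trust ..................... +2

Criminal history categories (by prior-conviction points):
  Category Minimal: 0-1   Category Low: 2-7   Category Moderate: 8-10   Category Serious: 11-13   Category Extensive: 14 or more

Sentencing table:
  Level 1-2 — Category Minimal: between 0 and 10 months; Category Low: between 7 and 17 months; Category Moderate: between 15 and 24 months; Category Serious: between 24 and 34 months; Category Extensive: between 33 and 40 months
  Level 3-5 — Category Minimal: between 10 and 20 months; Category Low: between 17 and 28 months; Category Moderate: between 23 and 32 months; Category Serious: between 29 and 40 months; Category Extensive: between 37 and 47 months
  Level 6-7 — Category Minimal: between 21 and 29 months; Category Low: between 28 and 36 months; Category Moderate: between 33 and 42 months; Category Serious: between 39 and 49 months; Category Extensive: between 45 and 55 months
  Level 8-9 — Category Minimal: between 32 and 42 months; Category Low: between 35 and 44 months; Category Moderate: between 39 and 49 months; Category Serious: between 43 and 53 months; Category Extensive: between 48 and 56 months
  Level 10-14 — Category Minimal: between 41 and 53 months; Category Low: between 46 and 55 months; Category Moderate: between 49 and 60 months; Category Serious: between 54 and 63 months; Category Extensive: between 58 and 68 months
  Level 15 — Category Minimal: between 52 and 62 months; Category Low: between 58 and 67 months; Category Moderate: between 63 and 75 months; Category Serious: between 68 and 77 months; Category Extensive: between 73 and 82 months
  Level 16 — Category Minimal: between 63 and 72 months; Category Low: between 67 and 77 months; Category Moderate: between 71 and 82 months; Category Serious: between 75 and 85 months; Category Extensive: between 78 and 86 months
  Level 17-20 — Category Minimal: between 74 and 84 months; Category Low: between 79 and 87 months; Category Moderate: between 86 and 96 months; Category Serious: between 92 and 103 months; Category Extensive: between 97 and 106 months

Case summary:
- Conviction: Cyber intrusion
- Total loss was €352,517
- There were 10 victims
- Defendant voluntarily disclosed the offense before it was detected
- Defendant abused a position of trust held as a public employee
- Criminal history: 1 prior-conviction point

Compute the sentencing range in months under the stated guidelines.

41-53 months

Base offense level for cyber intrusion: 6.
S1 does not apply.
S2 applies: 6 − 1 = 5.
S3 applies: 5 + 3 = 8.
S4 applies (level before this adjustment is 8 ≥ 8, so +3): 8 + 3 = 11.
S5 applies: 11 + 2 = 13.
Final offense level: 13.
Criminal history: 1 prior point → Category Minimal (0-1).
Level 13 falls in the 10-14 band.
Grid: Level 10-14 × Category Minimal = 41-53 months.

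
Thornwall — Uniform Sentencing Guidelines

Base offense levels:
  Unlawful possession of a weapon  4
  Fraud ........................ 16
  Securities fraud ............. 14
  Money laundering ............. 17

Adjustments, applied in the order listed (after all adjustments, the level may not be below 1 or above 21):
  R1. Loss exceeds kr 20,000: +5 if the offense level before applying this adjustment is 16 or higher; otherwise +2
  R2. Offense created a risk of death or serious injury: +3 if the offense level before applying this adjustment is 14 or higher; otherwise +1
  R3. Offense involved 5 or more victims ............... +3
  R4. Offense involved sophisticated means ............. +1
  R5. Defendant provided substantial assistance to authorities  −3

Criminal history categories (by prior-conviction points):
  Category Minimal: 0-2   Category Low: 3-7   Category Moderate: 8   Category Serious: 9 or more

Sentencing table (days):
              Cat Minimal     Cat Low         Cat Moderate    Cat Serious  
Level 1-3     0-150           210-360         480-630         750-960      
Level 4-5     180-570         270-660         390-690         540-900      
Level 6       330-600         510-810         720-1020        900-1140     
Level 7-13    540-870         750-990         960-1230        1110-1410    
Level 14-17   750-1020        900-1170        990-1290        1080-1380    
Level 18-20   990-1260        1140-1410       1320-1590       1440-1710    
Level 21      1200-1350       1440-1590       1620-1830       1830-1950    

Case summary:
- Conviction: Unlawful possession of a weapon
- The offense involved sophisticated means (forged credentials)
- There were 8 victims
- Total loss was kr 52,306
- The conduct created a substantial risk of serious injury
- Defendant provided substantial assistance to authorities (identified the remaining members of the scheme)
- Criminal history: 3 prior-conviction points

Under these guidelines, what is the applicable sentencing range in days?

750-990 days

Base offense level for unlawful possession of a weapon: 4.
R1 applies (level before this adjustment is 4 < 16, so +2): 4 + 2 = 6.
R2 applies (level before this adjustment is 6 < 14, so +1): 6 + 1 = 7.
R3 applies: 7 + 3 = 10.
R4 applies: 10 + 1 = 11.
R5 applies: 11 − 3 = 8.
Final offense level: 8.
Criminal history: 3 prior points → Category Low (3-7).
Level 8 falls in the 7-13 band.
Grid: Level 7-13 × Category Low = 750-990 days.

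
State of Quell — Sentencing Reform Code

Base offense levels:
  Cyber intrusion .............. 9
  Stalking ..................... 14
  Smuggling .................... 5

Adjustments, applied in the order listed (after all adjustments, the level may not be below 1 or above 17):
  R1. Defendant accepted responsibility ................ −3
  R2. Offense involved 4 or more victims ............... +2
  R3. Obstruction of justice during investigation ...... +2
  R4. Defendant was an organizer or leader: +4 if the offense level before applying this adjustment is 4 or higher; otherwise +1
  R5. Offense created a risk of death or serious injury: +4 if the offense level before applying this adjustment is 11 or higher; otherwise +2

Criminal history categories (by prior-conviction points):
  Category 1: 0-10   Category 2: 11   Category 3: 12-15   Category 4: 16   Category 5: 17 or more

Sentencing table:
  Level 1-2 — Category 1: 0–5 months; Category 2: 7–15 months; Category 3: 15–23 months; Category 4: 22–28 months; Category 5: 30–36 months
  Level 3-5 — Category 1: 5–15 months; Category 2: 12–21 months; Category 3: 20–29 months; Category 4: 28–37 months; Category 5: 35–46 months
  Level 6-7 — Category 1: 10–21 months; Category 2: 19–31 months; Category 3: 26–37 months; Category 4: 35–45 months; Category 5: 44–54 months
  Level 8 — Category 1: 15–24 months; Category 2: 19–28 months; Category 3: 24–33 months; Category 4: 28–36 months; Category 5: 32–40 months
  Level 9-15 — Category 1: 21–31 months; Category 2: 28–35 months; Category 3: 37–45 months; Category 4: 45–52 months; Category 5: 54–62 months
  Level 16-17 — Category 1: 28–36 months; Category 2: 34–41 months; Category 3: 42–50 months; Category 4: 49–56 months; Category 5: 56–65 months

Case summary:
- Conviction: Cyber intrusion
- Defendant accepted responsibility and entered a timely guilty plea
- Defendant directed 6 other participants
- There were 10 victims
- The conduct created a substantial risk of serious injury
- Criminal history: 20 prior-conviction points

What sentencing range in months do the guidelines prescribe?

Base offense level for cyber intrusion: 9.
R1 applies: 9 − 3 = 6.
R2 applies: 6 + 2 = 8.
R4 applies (level before this adjustment is 8 ≥ 4, so +4): 8 + 4 = 12.
R5 applies (level before this adjustment is 12 ≥ 11, so +4): 12 + 4 = 16.
Final offense level: 16.
Criminal history: 20 prior points → Category 5 (17+).
Level 16 falls in the 16-17 band.
Grid: Level 16-17 × Category 5 = 56-65 months.

56-65 months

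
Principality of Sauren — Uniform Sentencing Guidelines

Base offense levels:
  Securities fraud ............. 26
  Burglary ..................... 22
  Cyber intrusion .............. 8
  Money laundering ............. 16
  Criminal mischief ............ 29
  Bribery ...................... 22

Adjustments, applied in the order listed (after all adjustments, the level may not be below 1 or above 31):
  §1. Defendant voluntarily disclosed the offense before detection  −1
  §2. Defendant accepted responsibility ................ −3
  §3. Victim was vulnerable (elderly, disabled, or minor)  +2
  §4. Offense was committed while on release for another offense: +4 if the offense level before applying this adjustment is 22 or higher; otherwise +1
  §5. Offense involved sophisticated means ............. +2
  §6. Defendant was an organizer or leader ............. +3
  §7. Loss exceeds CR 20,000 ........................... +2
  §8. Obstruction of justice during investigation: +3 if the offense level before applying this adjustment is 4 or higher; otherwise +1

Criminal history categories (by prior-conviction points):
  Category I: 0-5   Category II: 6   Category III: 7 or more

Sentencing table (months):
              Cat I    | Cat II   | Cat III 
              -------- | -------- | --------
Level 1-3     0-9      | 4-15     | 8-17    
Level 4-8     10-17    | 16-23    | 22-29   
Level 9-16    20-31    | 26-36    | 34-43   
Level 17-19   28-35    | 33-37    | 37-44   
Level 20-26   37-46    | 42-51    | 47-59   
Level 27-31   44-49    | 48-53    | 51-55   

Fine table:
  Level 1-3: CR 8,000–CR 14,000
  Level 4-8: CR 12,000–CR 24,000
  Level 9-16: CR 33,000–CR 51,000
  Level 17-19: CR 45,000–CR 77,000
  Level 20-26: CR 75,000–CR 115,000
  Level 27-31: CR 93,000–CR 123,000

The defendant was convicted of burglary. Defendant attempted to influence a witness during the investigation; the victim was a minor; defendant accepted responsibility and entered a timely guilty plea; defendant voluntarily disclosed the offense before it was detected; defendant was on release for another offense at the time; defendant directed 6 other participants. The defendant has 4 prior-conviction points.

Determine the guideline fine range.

CR 93,000–CR 123,000

Base offense level for burglary: 22.
§1 applies: 22 − 1 = 21.
§2 applies: 21 − 3 = 18.
§3 applies: 18 + 2 = 20.
§4 applies (level before this adjustment is 20 < 22, so +1): 20 + 1 = 21.
§6 applies: 21 + 3 = 24.
§8 applies (level before this adjustment is 24 ≥ 4, so +3): 24 + 3 = 27.
Final offense level: 27.
Level 27 falls in the 27-31 band.
Fine table: Level 27-31 → CR 93,000–CR 123,000.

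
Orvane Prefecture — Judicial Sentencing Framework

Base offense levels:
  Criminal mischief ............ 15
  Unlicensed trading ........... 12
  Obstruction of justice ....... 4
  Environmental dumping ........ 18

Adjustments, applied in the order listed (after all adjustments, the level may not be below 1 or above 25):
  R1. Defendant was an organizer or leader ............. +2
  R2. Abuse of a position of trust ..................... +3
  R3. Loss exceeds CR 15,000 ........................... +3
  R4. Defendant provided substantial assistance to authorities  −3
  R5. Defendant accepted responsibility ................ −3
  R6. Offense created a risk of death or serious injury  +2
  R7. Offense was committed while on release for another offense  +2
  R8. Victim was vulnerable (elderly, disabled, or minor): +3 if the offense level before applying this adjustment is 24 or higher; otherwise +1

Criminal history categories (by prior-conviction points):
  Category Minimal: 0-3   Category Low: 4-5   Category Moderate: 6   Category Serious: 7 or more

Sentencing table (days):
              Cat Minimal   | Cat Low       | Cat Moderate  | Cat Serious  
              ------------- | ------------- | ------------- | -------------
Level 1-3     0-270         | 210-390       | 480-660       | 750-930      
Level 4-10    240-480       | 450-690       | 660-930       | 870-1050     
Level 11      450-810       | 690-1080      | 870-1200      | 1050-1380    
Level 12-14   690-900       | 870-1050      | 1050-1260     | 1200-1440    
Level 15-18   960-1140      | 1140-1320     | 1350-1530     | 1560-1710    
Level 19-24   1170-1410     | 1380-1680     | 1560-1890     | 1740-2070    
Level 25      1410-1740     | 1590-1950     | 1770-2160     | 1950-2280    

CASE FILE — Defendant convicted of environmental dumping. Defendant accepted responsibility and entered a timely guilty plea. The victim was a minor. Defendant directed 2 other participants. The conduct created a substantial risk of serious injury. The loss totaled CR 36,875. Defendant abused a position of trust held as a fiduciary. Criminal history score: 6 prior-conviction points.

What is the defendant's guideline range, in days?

Base offense level for environmental dumping: 18.
R1 applies: 18 + 2 = 20.
R2 applies: 20 + 3 = 23.
R3 applies: 23 + 3 = 26.
R4 does not apply.
R5 applies: 26 − 3 = 23.
R6 applies: 23 + 2 = 25.
R7 does not apply.
R8 applies (level before this adjustment is 25 ≥ 24, so +3): 25 + 3 = 28.
Level 28 exceeds the maximum of 25; capped at 25.
Final offense level: 25.
Criminal history: 6 prior points → Category Moderate (6).
Level 25 falls in the 25 band.
Grid: Level 25 × Category Moderate = 1770-2160 days.

1770-2160 days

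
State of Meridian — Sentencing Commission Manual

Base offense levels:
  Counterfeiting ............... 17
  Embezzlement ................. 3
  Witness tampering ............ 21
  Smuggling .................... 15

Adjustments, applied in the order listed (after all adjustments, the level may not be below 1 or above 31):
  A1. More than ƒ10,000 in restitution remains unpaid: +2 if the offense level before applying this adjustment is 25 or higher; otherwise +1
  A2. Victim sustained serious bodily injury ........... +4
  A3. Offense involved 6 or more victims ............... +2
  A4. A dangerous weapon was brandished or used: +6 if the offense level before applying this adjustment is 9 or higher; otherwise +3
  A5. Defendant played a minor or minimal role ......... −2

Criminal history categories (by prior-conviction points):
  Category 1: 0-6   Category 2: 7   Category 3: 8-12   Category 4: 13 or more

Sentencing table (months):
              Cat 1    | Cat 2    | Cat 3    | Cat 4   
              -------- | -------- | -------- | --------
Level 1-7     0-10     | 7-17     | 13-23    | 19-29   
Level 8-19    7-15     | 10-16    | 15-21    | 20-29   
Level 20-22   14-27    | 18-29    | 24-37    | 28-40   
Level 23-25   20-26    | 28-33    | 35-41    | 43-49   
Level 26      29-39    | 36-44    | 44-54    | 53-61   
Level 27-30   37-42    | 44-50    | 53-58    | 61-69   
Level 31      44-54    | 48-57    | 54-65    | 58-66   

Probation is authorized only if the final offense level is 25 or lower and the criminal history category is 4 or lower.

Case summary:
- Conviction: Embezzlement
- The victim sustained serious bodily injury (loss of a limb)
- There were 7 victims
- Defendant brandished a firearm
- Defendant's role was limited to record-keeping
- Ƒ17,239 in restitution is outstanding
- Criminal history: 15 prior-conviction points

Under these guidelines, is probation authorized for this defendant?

Base offense level for embezzlement: 3.
A1 applies (level before this adjustment is 3 < 25, so +1): 3 + 1 = 4.
A2 applies: 4 + 4 = 8.
A3 applies: 8 + 2 = 10.
A4 applies (level before this adjustment is 10 ≥ 9, so +6): 10 + 6 = 16.
A5 applies: 16 − 2 = 14.
Final offense level: 14.
Criminal history: 15 prior points → Category 4 (13+).
Level 14 falls in the 8-19 band.
Grid: Level 8-19 × Category 4 = 20-29 months.
Probation check: level 14 ≤ 25 and category 4 ≤ 4 → eligible.

Yes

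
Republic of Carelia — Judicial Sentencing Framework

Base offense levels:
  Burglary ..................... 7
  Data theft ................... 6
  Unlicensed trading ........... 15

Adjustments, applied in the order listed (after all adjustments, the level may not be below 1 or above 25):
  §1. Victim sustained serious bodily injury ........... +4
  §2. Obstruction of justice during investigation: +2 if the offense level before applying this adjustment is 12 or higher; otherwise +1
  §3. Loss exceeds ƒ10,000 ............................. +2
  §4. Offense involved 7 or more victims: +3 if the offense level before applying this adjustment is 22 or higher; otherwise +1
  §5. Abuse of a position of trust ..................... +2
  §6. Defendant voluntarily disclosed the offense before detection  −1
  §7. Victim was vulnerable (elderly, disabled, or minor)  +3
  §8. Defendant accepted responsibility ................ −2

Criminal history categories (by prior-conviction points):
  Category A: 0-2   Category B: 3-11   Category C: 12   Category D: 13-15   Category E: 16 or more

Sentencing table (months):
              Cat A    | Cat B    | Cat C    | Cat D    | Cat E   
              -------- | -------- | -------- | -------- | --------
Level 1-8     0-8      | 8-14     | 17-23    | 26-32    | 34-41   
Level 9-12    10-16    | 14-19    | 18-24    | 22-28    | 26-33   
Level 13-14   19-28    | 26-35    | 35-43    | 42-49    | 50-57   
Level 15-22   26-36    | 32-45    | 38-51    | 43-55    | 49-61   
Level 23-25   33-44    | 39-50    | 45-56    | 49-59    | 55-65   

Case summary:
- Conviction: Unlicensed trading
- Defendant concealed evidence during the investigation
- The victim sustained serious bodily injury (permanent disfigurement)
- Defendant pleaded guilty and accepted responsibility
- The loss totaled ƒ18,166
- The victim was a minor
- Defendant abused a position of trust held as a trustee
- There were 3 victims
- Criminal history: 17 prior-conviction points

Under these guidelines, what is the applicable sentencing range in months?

Base offense level for unlicensed trading: 15.
§1 applies: 15 + 4 = 19.
§2 applies (level before this adjustment is 19 ≥ 12, so +2): 19 + 2 = 21.
§3 applies: 21 + 2 = 23.
§5 applies: 23 + 2 = 25.
§6 does not apply.
§7 applies: 25 + 3 = 28.
§8 applies: 28 − 2 = 26.
Level 26 exceeds the maximum of 25; capped at 25.
Final offense level: 25.
Criminal history: 17 prior points → Category E (16+).
Level 25 falls in the 23-25 band.
Grid: Level 23-25 × Category E = 55-65 months.

55-65 months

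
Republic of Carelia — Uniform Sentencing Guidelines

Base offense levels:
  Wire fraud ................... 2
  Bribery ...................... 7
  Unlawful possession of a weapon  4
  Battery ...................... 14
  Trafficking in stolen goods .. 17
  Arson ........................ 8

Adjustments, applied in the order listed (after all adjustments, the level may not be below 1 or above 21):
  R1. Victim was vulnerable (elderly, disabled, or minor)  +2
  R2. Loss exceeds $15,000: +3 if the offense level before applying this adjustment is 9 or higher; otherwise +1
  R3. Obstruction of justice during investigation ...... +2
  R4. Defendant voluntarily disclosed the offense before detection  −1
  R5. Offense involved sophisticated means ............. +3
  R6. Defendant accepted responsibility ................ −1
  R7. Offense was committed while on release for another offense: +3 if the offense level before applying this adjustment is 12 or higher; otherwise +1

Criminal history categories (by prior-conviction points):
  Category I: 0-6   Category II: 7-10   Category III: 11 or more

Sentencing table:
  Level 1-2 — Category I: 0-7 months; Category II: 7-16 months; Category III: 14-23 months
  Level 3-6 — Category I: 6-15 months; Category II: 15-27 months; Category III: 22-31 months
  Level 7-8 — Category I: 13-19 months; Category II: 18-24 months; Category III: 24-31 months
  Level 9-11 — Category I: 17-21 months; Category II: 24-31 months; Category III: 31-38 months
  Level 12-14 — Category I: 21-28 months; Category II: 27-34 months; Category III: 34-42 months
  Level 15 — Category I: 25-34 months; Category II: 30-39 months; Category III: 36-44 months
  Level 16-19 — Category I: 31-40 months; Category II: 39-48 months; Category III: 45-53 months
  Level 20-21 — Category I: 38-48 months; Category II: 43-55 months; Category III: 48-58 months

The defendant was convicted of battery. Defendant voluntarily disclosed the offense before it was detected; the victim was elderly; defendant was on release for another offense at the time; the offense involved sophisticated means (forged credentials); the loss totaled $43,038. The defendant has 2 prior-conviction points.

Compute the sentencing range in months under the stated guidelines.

38-48 months

Base offense level for battery: 14.
R1 applies: 14 + 2 = 16.
R2 applies (level before this adjustment is 16 ≥ 9, so +3): 16 + 3 = 19.
R3 does not apply.
R4 applies: 19 − 1 = 18.
R5 applies: 18 + 3 = 21.
R6 does not apply.
R7 applies (level before this adjustment is 21 ≥ 12, so +3): 21 + 3 = 24.
Level 24 exceeds the maximum of 21; capped at 21.
Final offense level: 21.
Criminal history: 2 prior points → Category I (0-6).
Level 21 falls in the 20-21 band.
Grid: Level 20-21 × Category I = 38-48 months.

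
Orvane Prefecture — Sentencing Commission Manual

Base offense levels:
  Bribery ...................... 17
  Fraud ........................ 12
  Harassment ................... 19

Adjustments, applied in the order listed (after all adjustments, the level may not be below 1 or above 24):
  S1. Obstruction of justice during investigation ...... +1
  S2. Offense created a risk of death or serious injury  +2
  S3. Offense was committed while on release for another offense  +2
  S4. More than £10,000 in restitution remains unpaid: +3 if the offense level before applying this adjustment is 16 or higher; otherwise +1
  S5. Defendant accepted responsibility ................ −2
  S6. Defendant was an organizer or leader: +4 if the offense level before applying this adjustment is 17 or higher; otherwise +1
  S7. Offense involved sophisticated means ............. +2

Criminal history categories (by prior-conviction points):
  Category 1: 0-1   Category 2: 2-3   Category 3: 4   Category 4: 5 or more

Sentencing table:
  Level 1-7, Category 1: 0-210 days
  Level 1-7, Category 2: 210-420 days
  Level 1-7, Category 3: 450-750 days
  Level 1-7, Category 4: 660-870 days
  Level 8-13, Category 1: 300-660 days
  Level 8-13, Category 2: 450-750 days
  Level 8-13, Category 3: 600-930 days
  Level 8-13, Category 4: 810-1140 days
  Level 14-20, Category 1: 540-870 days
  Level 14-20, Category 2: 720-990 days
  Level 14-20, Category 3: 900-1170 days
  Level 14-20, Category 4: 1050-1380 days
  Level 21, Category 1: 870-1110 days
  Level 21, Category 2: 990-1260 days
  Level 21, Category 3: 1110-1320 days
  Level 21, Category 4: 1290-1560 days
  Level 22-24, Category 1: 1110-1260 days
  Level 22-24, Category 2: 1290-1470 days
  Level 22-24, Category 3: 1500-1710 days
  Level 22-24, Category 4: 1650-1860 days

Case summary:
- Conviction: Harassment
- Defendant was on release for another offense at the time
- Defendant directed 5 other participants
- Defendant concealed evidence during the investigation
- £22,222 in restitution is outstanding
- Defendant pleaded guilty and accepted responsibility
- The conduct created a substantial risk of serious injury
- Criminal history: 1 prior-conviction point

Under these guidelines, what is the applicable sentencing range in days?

1110-1260 days

Base offense level for harassment: 19.
S1 applies: 19 + 1 = 20.
S2 applies: 20 + 2 = 22.
S3 applies: 22 + 2 = 24.
S4 applies (level before this adjustment is 24 ≥ 16, so +3): 24 + 3 = 27.
S5 applies: 27 − 2 = 25.
S6 applies (level before this adjustment is 25 ≥ 17, so +4): 25 + 4 = 29.
Level 29 exceeds the maximum of 24; capped at 24.
Final offense level: 24.
Criminal history: 1 prior point → Category 1 (0-1).
Level 24 falls in the 22-24 band.
Grid: Level 22-24 × Category 1 = 1110-1260 days.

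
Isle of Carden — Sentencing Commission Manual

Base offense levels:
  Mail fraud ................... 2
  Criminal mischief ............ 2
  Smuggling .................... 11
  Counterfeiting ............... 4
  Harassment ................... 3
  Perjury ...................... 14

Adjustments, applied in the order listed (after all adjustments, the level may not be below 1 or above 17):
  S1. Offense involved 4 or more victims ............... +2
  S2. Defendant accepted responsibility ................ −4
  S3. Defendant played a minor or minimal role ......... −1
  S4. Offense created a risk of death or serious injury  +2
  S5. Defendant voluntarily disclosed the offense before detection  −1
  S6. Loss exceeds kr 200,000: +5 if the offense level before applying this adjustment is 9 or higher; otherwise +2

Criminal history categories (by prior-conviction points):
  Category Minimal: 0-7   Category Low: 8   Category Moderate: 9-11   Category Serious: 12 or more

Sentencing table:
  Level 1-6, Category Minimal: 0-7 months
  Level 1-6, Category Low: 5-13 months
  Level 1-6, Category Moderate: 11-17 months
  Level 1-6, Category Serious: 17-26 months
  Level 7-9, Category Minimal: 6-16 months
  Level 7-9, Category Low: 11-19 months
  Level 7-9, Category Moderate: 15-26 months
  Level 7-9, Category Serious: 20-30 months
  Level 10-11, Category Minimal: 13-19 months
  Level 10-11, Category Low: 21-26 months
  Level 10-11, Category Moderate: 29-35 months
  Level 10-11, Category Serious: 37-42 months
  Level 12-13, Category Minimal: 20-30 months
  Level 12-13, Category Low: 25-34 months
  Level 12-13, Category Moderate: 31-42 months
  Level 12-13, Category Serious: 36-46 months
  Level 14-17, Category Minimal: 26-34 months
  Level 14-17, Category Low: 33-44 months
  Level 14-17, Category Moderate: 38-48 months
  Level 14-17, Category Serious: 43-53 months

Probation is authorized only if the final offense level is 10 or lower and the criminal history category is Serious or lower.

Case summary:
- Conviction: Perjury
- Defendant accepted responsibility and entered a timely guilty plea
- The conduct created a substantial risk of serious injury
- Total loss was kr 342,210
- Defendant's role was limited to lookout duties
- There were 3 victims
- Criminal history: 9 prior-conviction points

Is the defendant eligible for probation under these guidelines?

Base offense level for perjury: 14.
S2 applies: 14 − 4 = 10.
S3 applies: 10 − 1 = 9.
S4 applies: 9 + 2 = 11.
S5 does not apply.
S6 applies (level before this adjustment is 11 ≥ 9, so +5): 11 + 5 = 16.
Final offense level: 16.
Criminal history: 9 prior points → Category Moderate (9-11).
Level 16 falls in the 14-17 band.
Grid: Level 14-17 × Category Moderate = 38-48 months.
Probation check: level 16 > 10 and category Moderate ≤ Serious → not eligible.

No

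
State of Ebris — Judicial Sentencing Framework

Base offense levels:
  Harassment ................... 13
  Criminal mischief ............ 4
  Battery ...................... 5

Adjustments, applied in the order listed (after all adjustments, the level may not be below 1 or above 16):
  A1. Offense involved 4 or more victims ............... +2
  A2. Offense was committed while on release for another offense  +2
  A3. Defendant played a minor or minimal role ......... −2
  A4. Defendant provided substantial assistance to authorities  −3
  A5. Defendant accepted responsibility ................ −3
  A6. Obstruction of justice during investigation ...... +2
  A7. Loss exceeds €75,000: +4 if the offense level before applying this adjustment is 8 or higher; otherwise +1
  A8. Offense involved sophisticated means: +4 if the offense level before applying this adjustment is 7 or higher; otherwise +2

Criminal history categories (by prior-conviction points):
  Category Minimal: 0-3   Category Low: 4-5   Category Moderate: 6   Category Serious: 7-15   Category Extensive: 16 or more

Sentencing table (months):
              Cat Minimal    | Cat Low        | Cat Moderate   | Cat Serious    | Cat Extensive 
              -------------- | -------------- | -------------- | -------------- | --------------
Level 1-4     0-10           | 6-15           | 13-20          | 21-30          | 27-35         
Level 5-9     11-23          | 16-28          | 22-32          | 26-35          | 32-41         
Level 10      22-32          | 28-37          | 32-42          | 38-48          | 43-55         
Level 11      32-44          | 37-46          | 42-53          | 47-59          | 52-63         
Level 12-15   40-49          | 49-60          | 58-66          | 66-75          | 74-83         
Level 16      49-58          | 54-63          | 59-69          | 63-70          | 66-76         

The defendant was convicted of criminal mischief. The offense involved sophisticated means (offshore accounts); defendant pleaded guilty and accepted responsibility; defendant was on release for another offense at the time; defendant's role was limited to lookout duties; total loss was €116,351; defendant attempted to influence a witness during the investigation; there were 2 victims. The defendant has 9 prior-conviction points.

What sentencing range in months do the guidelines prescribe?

Base offense level for criminal mischief: 4.
A2 applies: 4 + 2 = 6.
A3 applies: 6 − 2 = 4.
A5 applies: 4 − 3 = 1.
A6 applies: 1 + 2 = 3.
A7 applies (level before this adjustment is 3 < 8, so +1): 3 + 1 = 4.
A8 applies (level before this adjustment is 4 < 7, so +2): 4 + 2 = 6.
Final offense level: 6.
Criminal history: 9 prior points → Category Serious (7-15).
Level 6 falls in the 5-9 band.
Grid: Level 5-9 × Category Serious = 26-35 months.

26-35 months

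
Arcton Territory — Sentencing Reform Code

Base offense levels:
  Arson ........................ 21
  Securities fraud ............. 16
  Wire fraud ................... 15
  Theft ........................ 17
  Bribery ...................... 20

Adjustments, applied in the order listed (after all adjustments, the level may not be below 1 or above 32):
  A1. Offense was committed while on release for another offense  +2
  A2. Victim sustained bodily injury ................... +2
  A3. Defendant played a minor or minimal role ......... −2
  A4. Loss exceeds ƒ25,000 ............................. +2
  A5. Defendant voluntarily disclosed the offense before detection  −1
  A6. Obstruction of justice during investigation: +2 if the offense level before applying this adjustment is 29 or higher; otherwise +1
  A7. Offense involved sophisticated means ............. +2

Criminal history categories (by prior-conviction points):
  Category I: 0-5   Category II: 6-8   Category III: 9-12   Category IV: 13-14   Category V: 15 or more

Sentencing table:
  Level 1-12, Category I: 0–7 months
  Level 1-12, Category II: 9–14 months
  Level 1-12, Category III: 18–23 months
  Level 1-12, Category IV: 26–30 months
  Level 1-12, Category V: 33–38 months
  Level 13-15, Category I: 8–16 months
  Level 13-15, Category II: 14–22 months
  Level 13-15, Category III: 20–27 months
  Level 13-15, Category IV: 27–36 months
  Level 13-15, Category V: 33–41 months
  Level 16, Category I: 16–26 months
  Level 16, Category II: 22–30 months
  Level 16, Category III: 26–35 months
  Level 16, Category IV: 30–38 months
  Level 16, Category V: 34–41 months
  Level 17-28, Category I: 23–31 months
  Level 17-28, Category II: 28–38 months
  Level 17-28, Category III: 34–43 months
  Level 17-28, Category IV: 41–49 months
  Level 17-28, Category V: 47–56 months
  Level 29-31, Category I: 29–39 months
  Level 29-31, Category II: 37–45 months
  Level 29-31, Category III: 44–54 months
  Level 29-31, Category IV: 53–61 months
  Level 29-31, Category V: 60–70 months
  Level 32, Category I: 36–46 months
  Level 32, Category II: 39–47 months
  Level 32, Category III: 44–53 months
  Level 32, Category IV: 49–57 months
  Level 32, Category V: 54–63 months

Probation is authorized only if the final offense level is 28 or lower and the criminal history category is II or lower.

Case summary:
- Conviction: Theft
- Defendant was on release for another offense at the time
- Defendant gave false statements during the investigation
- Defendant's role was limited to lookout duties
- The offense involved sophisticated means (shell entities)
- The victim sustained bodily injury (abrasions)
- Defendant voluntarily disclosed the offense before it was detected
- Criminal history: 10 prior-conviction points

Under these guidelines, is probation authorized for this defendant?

No

Base offense level for theft: 17.
A1 applies: 17 + 2 = 19.
A2 applies: 19 + 2 = 21.
A3 applies: 21 − 2 = 19.
A5 applies: 19 − 1 = 18.
A6 applies (level before this adjustment is 18 < 29, so +1): 18 + 1 = 19.
A7 applies: 19 + 2 = 21.
Final offense level: 21.
Criminal history: 10 prior points → Category III (9-12).
Level 21 falls in the 17-28 band.
Grid: Level 17-28 × Category III = 34-43 months.
Probation check: level 21 ≤ 28 and category III > II → not eligible.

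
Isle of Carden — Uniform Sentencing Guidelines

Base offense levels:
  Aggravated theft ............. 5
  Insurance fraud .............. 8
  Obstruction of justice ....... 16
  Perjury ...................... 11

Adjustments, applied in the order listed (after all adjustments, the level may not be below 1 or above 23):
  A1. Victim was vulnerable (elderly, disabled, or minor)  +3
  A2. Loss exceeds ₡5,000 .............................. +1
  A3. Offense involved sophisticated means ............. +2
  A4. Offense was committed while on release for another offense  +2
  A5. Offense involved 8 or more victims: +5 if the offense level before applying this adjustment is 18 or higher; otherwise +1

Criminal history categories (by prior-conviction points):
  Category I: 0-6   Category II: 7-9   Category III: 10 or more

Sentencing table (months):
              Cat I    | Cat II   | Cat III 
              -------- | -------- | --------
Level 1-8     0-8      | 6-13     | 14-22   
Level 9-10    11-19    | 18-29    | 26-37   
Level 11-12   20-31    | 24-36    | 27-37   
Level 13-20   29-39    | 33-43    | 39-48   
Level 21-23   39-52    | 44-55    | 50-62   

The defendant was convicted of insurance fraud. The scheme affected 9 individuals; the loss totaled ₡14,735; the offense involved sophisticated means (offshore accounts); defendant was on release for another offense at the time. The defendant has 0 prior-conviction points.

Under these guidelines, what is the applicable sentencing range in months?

29-39 months

Base offense level for insurance fraud: 8.
A2 applies: 8 + 1 = 9.
A3 applies: 9 + 2 = 11.
A4 applies: 11 + 2 = 13.
A5 applies (level before this adjustment is 13 < 18, so +1): 13 + 1 = 14.
Final offense level: 14.
Criminal history: 0 prior points → Category I (0-6).
Level 14 falls in the 13-20 band.
Grid: Level 13-20 × Category I = 29-39 months.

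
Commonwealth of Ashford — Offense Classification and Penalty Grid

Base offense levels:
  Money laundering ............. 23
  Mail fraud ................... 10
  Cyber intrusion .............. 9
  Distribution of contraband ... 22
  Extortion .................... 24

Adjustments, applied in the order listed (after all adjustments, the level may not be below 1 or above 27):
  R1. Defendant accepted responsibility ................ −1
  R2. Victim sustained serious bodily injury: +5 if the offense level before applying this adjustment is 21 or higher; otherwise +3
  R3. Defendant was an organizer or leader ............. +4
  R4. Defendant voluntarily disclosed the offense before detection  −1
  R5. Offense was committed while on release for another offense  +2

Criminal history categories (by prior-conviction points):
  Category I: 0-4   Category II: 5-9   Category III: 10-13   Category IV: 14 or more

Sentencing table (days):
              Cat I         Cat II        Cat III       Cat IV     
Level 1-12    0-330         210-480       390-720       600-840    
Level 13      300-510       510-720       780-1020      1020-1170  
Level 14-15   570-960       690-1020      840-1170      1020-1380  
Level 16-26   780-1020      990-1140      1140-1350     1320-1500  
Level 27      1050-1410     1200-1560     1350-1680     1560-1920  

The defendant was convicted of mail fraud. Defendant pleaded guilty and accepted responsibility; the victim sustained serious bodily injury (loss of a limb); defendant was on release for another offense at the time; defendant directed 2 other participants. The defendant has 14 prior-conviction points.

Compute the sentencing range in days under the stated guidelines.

Base offense level for mail fraud: 10.
R1 applies: 10 − 1 = 9.
R2 applies (level before this adjustment is 9 < 21, so +3): 9 + 3 = 12.
R3 applies: 12 + 4 = 16.
R5 applies: 16 + 2 = 18.
Final offense level: 18.
Criminal history: 14 prior points → Category IV (14+).
Level 18 falls in the 16-26 band.
Grid: Level 16-26 × Category IV = 1320-1500 days.

1320-1500 days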